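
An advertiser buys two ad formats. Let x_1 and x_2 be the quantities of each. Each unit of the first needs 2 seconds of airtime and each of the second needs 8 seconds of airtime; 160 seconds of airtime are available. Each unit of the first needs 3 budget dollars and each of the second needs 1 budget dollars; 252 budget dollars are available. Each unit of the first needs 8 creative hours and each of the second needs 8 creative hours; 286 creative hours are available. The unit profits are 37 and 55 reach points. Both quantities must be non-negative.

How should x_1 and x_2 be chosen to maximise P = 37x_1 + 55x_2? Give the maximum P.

Vertices and P = 37x_1 + 55x_2:
  (0, 0) → P = 0
  (0, 20) → P = 1100
  (143/4, 0) → P = 5291/4
  (21, 59/4) → P = 6353/4

The binding constraints are 2x_1 + 8x_2 = 160 and 8x_1 + 8x_2 = 286.
Solving simultaneously gives x_1 = 21, x_2 = 59/4.

x_1 = 21, x_2 = 59/4, maximum P = 6353/4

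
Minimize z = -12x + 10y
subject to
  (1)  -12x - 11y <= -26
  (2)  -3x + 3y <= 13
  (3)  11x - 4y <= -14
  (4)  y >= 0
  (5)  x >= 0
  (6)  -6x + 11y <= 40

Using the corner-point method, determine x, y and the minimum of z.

Feasible corners and z = -12x + 10y:
  (0, 7/2) → z = 35
  (6/97, 356/97) → z = 3488/97
  (0, 40/11) → z = 400/11

The optimum lies where 11x - 4y = -14 and x = 0.
Solving simultaneously gives x = 0, y = 7/2.

x = 0, y = 7/2, minimum z = 35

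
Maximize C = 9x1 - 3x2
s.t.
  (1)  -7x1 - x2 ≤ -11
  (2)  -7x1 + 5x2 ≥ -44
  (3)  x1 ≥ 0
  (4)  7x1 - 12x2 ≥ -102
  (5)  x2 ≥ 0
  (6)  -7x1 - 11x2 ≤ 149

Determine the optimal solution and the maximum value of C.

x1 = 1038/49, x2 = 146/7, maximum C = 6276/49

Vertices and C = 9x1 - 3x2:
  (30/91, 113/13) → C = -2103/91
  (11/7, 0) → C = 99/7
  (1038/49, 146/7) → C = 6276/49
  (44/7, 0) → C = 396/7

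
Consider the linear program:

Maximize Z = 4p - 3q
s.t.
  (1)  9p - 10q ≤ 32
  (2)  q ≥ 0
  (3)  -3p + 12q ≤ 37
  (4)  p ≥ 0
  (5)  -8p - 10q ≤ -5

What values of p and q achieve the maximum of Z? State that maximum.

Corner points and Z = 4p - 3q:
  (32/9, 0) → Z = 128/9
  (29/3, 11/2) → Z = 133/6
  (5/8, 0) → Z = 5/2
  (0, 37/12) → Z = -37/4
  (0, 1/2) → Z = -3/2

The optimum lies where 9p - 10q = 32 and -3p + 12q = 37.
Solving simultaneously gives p = 29/3, q = 11/2.

p = 29/3, q = 11/2, maximum Z = 133/6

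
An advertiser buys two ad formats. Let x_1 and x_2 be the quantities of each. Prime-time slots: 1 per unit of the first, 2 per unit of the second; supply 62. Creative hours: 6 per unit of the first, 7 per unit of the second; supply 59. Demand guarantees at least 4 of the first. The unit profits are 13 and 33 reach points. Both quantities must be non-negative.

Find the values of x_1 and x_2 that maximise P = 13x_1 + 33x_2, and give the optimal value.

Vertices and P = 13x_1 + 33x_2:
  (59/6, 0) → P = 767/6
  (4, 0) → P = 52
  (4, 5) → P = 217

x_1 = 4, x_2 = 5, maximum P = 217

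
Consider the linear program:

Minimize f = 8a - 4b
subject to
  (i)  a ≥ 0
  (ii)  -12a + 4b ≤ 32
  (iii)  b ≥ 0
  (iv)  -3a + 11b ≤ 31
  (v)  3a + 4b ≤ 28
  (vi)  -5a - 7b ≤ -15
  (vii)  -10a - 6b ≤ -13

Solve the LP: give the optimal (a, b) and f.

Vertices and f = 8a - 4b:
  (0, 31/11) → f = -124/11
  (0, 13/6) → f = -26/3
  (28/3, 0) → f = 224/3
  (3, 0) → f = 24
  (184/45, 59/15) → f = 764/45
  (1/40, 17/8) → f = -83/10

The binding constraints are a = 0 and -3a + 11b = 31.
Solving simultaneously gives a = 0, b = 31/11.

a = 0, b = 31/11, minimum f = -124/11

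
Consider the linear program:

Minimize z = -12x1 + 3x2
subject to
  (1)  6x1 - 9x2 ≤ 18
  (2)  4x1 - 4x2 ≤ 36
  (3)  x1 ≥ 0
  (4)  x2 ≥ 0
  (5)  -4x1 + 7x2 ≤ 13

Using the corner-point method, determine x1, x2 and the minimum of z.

Extreme points and z = -12x1 + 3x2:
  (21, 12) → z = -216
  (3, 0) → z = -36
  (76/3, 49/3) → z = -255
  (0, 0) → z = 0
  (0, 13/7) → z = 39/7

x1 = 76/3, x2 = 49/3, minimum z = -255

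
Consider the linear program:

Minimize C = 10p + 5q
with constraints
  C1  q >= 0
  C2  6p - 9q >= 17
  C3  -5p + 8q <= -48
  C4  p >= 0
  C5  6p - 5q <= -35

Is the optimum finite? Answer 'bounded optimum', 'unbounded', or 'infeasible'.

The boundaries q = 0 and -5p + 8q = -48 meet at (48/5, 0), but that point violates 6p - 5q ≤ -35. Every candidate vertex is excluded by some other constraint, so the feasible region is empty.

infeasible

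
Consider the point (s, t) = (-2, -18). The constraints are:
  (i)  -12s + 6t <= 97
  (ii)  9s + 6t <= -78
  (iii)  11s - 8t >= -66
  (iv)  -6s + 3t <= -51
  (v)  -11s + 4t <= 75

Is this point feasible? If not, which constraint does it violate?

not feasible — violates (iv)

Constraint (iv): -6s + 3t = -42, which is not ≤ -51. All other constraints are satisfied.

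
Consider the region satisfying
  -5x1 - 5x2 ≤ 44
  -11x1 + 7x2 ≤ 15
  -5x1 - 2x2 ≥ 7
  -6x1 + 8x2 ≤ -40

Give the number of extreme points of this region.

Of the 6 pairwise boundary intersections, those satisfying every inequality are:
  (53/15, -37/3)
  (-76/35, -232/35)
  (6/13, -121/26)

3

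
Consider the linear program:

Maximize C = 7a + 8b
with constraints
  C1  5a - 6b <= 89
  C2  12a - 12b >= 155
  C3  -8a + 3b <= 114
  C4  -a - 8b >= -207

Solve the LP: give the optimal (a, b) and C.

Extreme points and C = 7a + 8b:
  (-23/2, -293/12) → C = -1655/6
  (977/23, 473/23) → C = 10623/23
  (931/27, 2329/108) → C = 3725/9

a = 977/23, b = 473/23, maximum C = 10623/23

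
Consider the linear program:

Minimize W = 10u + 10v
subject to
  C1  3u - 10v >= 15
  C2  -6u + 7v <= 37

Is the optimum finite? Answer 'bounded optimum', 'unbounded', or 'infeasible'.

From the feasible point (-475/39, -67/13), moving in the direction (-7, -6) keeps every constraint satisfied while W decreases without bound.

unbounded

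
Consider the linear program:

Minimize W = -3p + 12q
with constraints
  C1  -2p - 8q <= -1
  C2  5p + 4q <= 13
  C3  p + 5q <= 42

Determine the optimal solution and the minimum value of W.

p = 25/8, q = -21/32, minimum W = -69/4

Corner points and W = -3p + 12q:
  (25/8, -21/32) → W = -69/4
  (-331/2, 83/2) → W = 1989/2
  (-103/21, 197/21) → W = 891/7

At the optimal vertex, -2p - 8q = -1 and 5p + 4q = 13.
Solving simultaneously gives p = 25/8, q = -21/32.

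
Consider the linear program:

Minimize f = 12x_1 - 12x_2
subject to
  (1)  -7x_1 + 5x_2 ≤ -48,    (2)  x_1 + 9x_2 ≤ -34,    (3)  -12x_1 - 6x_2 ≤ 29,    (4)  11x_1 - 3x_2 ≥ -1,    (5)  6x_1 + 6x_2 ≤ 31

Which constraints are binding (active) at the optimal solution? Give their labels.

Feasible corners and f = 12x_1 - 12x_2:
  (131/34, -143/34) → f = 1644/17
  (143/102, -779/102) → f = 1844/17
  (161/16, -235/48) → f = 359/2
The feasible region is unbounded (it extends along (1, -2), (1, -1)), but f strictly increases along every unbounded feasible direction, so there is no improving ray and the minimum is attained at a vertex.

The minimum is at (131/34, -143/34). Substituting into each constraint, equality holds for (1) and (2); the remaining constraints have slack.

(1) and (2)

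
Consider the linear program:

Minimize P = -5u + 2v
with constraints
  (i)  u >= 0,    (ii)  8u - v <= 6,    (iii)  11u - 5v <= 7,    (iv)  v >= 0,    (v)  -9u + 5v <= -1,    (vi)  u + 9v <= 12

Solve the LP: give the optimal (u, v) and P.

u = 23/29, v = 10/29, minimum P = -95/29

Corner points and P = -5u + 2v:
  (23/29, 10/29) → P = -95/29
  (66/73, 90/73) → P = -150/73
  (7/11, 0) → P = -35/11
  (1/9, 0) → P = -5/9
  (69/86, 107/86) → P = -131/86

At the optimal vertex, 8u - v = 6 and 11u - 5v = 7.
Solving simultaneously gives u = 23/29, v = 10/29.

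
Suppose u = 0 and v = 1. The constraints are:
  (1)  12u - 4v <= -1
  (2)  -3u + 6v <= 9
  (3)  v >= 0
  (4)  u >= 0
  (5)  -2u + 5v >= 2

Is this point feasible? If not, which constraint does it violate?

feasible

(1): -4 ≤ -1 ✓
(2): 6 ≤ 9 ✓
(3): 1 ≥ 0 ✓
(4): 0 ≥ 0 ✓
(5): 5 ≥ 2 ✓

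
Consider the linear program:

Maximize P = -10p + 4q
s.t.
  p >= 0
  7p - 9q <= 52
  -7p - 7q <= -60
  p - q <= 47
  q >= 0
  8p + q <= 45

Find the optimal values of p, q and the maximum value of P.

The binding constraints are p = 0 and 8p + q = 45.
Solving simultaneously gives p = 0, q = 45.

p = 0, q = 45, maximum P = 180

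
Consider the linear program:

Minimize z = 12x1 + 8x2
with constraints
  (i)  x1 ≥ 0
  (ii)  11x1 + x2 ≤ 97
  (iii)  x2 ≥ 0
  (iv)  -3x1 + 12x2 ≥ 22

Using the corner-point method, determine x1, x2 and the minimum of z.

Extreme points and z = 12x1 + 8x2:
  (0, 97) → z = 776
  (0, 11/6) → z = 44/3
  (1142/135, 533/135) → z = 17968/135

The binding constraints are x1 = 0 and -3x1 + 12x2 = 22.
Solving simultaneously gives x1 = 0, x2 = 11/6.

x1 = 0, x2 = 11/6, minimum z = 44/3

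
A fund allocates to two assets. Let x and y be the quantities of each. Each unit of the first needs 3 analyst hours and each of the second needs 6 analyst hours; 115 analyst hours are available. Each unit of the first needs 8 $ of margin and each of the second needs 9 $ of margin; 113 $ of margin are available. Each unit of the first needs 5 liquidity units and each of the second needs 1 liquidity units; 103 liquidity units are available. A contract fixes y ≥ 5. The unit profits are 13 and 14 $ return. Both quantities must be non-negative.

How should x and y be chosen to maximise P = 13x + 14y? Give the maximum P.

Vertices and P = 13x + 14y:
  (0, 113/9) → P = 1582/9
  (0, 5) → P = 70
  (17/2, 5) → P = 361/2

The optimum lies where 8x + 9y = 113 and y = 5.
Solving simultaneously gives x = 17/2, y = 5.

x = 17/2, y = 5, maximum P = 361/2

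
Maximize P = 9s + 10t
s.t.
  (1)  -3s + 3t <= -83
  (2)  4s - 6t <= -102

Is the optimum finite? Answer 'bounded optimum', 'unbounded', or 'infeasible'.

From the feasible point (134, 319/3), moving in the direction (3, 3) keeps every constraint satisfied while P increases without bound.

unbounded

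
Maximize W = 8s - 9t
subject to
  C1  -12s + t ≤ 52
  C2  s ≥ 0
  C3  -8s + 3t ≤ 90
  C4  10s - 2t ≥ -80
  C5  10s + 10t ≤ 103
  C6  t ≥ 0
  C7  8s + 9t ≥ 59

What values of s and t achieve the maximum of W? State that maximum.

s = 103/10, t = 0, maximum W = 412/5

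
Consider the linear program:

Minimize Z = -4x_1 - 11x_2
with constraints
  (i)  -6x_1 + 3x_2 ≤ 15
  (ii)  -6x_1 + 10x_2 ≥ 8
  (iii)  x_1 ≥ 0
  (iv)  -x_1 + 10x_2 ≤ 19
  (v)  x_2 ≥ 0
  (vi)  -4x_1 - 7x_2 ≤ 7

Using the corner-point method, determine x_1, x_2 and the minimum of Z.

x_1 = 11/5, x_2 = 53/25, minimum Z = -803/25

Corner points and Z = -4x_1 - 11x_2:
  (0, 4/5) → Z = -44/5
  (11/5, 53/25) → Z = -803/25
  (0, 19/10) → Z = -209/10

The optimum lies where -6x_1 + 10x_2 = 8 and -x_1 + 10x_2 = 19.
Solving simultaneously gives x_1 = 11/5, x_2 = 53/25.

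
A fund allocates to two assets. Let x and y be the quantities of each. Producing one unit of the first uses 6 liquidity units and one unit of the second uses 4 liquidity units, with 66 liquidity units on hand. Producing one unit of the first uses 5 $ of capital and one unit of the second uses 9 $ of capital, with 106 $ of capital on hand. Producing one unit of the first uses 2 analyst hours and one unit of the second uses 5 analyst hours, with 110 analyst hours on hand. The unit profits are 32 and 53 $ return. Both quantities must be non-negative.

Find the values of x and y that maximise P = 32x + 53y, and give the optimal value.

x = 5, y = 9, maximum P = 637

Corner points and P = 32x + 53y:
  (0, 0) → P = 0
  (0, 106/9) → P = 5618/9
  (11, 0) → P = 352
  (5, 9) → P = 637

The optimum lies where 6x + 4y = 66 and 5x + 9y = 106.
Solving simultaneously gives x = 5, y = 9.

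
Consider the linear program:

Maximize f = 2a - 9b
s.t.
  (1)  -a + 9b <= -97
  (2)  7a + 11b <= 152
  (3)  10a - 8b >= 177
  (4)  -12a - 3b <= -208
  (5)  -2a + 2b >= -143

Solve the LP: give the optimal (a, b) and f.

a = 169/6, b = -130/3, maximum f = 1339/3

Extreme points and f = 2a - 9b:
  (2435/74, -527/74) → f = 9613/74
  (721/37, -956/111) → f = 4310/37
  (1877/36, -697/36) → f = 10027/36
  (169/6, -130/3) → f = 1339/3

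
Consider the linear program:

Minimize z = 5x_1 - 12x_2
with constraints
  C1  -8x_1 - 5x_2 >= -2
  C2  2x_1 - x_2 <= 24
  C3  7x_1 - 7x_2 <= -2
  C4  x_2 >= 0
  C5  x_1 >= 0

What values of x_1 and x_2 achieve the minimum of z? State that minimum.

The binding constraints are -8x_1 - 5x_2 = -2 and x_1 = 0.
Solving simultaneously gives x_1 = 0, x_2 = 2/5.

x_1 = 0, x_2 = 2/5, minimum z = -24/5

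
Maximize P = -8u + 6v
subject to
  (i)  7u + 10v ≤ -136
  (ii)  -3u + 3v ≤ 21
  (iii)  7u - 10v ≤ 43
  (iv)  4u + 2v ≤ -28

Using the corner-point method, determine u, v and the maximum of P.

u = -113/3, v = -92/3, maximum P = 352/3

Extreme points and P = -8u + 6v:
  (-206/17, -87/17) → P = 1126/17
  (-93/14, -179/20) → P = -39/70
  (-113/3, -92/3) → P = 352/3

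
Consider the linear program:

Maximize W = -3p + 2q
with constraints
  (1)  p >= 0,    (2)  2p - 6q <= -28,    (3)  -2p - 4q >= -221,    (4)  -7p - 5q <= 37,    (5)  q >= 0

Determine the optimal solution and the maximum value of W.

Vertices and W = -3p + 2q:
  (0, 14/3) → W = 28/3
  (0, 221/4) → W = 221/2
  (607/10, 249/10) → W = -1323/10

The binding constraints are p = 0 and -2p - 4q = -221.
Solving simultaneously gives p = 0, q = 221/4.

p = 0, q = 221/4, maximum W = 221/2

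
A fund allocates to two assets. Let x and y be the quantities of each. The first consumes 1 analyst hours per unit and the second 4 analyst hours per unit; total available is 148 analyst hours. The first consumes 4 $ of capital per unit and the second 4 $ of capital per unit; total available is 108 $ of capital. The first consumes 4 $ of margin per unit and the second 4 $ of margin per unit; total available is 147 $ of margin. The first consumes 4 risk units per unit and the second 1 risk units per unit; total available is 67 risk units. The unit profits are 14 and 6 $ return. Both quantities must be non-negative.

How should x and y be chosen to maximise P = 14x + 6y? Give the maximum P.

Extreme points and P = 14x + 6y:
  (0, 0) → P = 0
  (0, 27) → P = 162
  (67/4, 0) → P = 469/2
  (40/3, 41/3) → P = 806/3

The optimum lies where 4x + 4y = 108 and 4x + y = 67.
Solving simultaneously gives x = 40/3, y = 41/3.

x = 40/3, y = 41/3, maximum P = 806/3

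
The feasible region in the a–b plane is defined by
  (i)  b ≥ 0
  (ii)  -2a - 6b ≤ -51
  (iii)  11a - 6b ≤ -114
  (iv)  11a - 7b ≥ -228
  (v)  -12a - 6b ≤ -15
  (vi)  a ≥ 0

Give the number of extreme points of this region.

Pairwise boundary intersections that survive every other constraint:
  (570/11, 114)
  (0, 19)
  (0, 228/7)

3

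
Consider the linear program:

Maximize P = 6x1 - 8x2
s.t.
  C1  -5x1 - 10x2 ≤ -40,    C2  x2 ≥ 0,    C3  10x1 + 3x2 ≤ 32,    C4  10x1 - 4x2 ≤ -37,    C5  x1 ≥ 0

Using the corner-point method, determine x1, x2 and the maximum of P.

x1 = 0, x2 = 37/4, maximum P = -74

Feasible corners and P = 6x1 - 8x2:
  (17/70, 69/7) → P = -387/5
  (0, 32/3) → P = -256/3
  (0, 37/4) → P = -74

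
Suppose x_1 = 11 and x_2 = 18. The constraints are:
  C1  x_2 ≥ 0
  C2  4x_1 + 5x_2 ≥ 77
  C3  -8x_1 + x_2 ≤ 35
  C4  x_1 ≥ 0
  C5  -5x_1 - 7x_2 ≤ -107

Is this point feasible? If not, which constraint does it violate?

feasible

C1: 18 ≥ 0 ✓
C2: 134 ≥ 77 ✓
C3: -70 ≤ 35 ✓
C4: 11 ≥ 0 ✓
C5: -181 ≤ -107 ✓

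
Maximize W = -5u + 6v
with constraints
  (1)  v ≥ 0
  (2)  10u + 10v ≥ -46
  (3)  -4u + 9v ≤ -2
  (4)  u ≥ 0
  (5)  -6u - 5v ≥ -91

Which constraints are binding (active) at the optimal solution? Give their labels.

Extreme points and W = -5u + 6v:
  (1/2, 0) → W = -5/2
  (91/6, 0) → W = -455/6
  (829/74, 176/37) → W = -2033/74

The maximum is at (1/2, 0). Substituting into each constraint, equality holds for (1) and (3); the remaining constraints have slack.

(1) and (3)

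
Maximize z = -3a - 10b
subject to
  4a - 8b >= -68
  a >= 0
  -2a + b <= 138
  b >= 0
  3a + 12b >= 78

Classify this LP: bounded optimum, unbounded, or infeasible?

Vertices and z = -3a - 10b:
  (0, 17/2) → z = -85
  (0, 13/2) → z = -65
  (26, 0) → z = -78
The feasible region has finitely many vertices and no improving ray; the maximum is -65 at (0, 13/2).

bounded optimum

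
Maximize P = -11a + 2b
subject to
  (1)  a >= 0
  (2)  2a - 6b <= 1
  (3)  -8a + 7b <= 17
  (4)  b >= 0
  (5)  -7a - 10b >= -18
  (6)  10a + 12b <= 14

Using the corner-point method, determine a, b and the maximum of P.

Vertices and P = -11a + 2b:
  (0, 0) → P = 0
  (0, 7/6) → P = 7/3
  (1/2, 0) → P = -11/2
  (8/7, 3/14) → P = -85/7

a = 0, b = 7/6, maximum P = 7/3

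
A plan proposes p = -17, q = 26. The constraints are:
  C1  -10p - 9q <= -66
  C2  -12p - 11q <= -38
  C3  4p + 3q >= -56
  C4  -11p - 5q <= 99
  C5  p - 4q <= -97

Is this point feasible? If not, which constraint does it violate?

Constraint C1: -10p - 9q = -64, which is not ≤ -66. All other constraints are satisfied.

not feasible — violates C1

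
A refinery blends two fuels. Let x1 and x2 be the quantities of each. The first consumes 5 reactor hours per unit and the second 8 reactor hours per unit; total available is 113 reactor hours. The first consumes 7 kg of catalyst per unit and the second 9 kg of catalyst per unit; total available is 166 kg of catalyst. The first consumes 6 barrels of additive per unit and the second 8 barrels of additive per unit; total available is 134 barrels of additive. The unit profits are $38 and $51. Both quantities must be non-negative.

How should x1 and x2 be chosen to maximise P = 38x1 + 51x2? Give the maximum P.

Vertices and P = 38x1 + 51x2:
  (0, 0) → P = 0
  (0, 113/8) → P = 5763/8
  (67/3, 0) → P = 2546/3
  (21, 1) → P = 849

The binding constraints are 5x1 + 8x2 = 113 and 6x1 + 8x2 = 134.
Solving simultaneously gives x1 = 21, x2 = 1.

x1 = 21, x2 = 1, maximum P = 849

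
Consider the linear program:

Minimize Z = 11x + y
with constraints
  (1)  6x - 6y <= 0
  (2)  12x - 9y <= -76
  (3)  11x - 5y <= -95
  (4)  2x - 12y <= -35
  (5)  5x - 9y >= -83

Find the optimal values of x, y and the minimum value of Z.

x = -227/14, y = 3/14, minimum Z = -1247/7

Vertices and Z = 11x + y:
  (-965/122, 195/122) → Z = -5210/61
  (-220/37, 219/37) → Z = -2201/37
  (-227/14, 3/14) → Z = -1247/7

The optimum lies where 2x - 12y = -35 and 5x - 9y = -83.
Solving simultaneously gives x = -227/14, y = 3/14.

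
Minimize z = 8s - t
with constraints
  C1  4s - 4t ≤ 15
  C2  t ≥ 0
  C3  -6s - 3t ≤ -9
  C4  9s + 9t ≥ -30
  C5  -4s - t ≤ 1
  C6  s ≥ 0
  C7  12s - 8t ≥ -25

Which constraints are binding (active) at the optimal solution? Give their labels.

C6 and C7

Vertices and z = 8s - t:
  (15/4, 0) → z = 30
  (3/2, 0) → z = 12
  (0, 3) → z = -3
  (0, 25/8) → z = -25/8
The feasible region is unbounded (it extends along (1, 1), (2, 3)), but z strictly increases along every unbounded feasible direction, so there is no improving ray and the minimum is attained at a vertex.

The minimum is at (0, 25/8). Substituting into each constraint, equality holds for C6 and C7; the remaining constraints have slack.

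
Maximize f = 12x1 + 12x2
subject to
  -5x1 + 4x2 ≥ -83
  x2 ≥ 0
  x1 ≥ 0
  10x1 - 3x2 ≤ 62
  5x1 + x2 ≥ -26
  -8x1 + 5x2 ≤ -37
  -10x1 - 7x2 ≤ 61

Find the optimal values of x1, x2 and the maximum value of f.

x1 = 199/26, x2 = 63/13, maximum f = 150

Extreme points and f = 12x1 + 12x2:
  (31/5, 0) → f = 372/5
  (37/8, 0) → f = 111/2
  (199/26, 63/13) → f = 150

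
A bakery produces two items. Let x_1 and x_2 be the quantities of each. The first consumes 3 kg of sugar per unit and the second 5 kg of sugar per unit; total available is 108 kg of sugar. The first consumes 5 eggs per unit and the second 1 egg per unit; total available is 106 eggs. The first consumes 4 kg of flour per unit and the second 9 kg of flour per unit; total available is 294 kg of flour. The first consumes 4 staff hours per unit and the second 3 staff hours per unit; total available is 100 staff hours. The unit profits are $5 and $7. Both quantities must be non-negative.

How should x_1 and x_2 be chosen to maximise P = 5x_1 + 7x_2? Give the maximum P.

x_1 = 16, x_2 = 12, maximum P = 164

Extreme points and P = 5x_1 + 7x_2:
  (0, 0) → P = 0
  (0, 108/5) → P = 756/5
  (106/5, 0) → P = 106
  (16, 12) → P = 164
  (218/11, 76/11) → P = 1622/11

At the optimal vertex, 3x_1 + 5x_2 = 108 and 4x_1 + 3x_2 = 100.
Solving simultaneously gives x_1 = 16, x_2 = 12.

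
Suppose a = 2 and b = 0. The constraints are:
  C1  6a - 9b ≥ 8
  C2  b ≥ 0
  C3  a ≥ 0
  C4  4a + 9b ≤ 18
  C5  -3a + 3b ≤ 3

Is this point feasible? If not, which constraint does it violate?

feasible

C1: 12 ≥ 8 ✓
C2: 0 ≥ 0 ✓
C3: 2 ≥ 0 ✓
C4: 8 ≤ 18 ✓
C5: -6 ≤ 3 ✓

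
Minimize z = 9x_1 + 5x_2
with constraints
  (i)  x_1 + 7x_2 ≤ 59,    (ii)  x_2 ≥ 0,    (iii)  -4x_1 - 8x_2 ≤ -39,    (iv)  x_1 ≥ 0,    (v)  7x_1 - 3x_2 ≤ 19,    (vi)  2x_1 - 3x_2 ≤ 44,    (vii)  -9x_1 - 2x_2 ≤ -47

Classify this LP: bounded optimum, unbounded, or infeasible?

bounded optimum

Vertices and z = 9x_1 + 5x_2:
  (155/26, 197/26) → z = 1190/13
  (211/61, 484/61) → z = 4319/61
  (179/41, 158/41) → z = 2401/41
The feasible region has finitely many vertices and no improving ray; the minimum is 2401/41 at (179/41, 158/41).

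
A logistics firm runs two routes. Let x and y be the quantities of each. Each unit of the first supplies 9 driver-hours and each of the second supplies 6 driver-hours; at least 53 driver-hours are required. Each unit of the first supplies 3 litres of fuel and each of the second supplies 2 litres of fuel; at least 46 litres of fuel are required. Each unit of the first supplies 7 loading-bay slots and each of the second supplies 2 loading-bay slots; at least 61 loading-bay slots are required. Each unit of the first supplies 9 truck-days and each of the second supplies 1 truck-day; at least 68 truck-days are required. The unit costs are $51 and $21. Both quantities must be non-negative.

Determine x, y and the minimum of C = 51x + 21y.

x = 6, y = 14, minimum C = 600

Vertices and C = 51x + 21y:
  (0, 68) → C = 1428
  (46/3, 0) → C = 782
  (6, 14) → C = 600
The feasible region is unbounded (it extends along (0, 1), (1, 0)), but C strictly increases along every unbounded feasible direction, so there is no improving ray and the minimum is attained at a vertex.

The binding constraints are 3x + 2y = 46 and 9x + y = 68.
Solving simultaneously gives x = 6, y = 14.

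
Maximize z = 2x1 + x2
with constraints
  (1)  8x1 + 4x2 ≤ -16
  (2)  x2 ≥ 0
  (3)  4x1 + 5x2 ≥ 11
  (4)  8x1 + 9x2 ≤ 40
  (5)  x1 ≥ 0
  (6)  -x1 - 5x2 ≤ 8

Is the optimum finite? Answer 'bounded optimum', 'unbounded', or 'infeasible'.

infeasible

The boundaries 8x1 + 4x2 = -16 and 4x1 + 5x2 = 11 meet at (-31/6, 19/3), but that point violates x1 ≥ 0. Every candidate vertex is excluded by some other constraint, so the feasible region is empty.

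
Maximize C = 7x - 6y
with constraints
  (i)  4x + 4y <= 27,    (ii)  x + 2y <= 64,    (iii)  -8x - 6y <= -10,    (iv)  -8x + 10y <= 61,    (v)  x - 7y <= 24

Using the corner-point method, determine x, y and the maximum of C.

Extreme points and C = 7x - 6y:
  (13/36, 115/18) → C = -1289/36
  (285/32, -69/32) → C = 2409/32
  (-133/64, 71/16) → C = -2635/64
  (107/31, -91/31) → C = 1295/31

The optimum lies where 4x + 4y = 27 and x - 7y = 24.
Solving simultaneously gives x = 285/32, y = -69/32.

x = 285/32, y = -69/32, maximum C = 2409/32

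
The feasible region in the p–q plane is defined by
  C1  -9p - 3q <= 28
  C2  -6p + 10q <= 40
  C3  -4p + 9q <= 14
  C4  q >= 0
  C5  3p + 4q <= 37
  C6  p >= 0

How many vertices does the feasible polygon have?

4

Pairwise boundary intersections that survive every other constraint:
  (277/43, 190/43)
  (0, 14/9)
  (37/3, 0)
  (0, 0)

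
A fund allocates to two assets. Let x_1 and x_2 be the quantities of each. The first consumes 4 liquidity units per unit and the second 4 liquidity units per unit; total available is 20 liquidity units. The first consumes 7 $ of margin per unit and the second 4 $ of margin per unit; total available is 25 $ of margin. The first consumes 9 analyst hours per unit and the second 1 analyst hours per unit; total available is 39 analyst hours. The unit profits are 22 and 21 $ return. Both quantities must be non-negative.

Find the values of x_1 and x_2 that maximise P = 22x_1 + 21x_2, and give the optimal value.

Feasible corners and P = 22x_1 + 21x_2:
  (0, 0) → P = 0
  (0, 5) → P = 105
  (25/7, 0) → P = 550/7
  (5/3, 10/3) → P = 320/3

x_1 = 5/3, x_2 = 10/3, maximum P = 320/3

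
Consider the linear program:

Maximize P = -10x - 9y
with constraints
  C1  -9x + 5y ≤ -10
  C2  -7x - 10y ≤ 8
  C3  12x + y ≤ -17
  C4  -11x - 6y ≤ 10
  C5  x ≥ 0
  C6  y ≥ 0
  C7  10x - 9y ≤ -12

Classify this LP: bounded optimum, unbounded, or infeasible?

The boundaries -9x + 5y = -10 and 10x - 9y = -12 meet at (150/31, 208/31), but that point violates 12x + y ≤ -17. Every candidate vertex is excluded by some other constraint, so the feasible region is empty.

infeasible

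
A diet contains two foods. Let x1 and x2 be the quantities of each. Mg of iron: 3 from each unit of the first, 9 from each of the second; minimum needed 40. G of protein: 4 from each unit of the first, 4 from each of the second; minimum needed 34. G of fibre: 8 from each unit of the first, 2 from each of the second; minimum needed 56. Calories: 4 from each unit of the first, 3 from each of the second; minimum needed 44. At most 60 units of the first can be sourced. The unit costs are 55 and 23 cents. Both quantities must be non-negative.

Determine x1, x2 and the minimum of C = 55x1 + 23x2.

Extreme points and C = 55x1 + 23x2:
  (0, 28) → C = 644
  (40/3, 0) → C = 2200/3
  (60, 0) → C = 3300
  (92/9, 28/27) → C = 15824/27
  (5, 8) → C = 459
The feasible region is unbounded (it extends along (0, 1)), but C strictly increases along every unbounded feasible direction, so there is no improving ray and the minimum is attained at a vertex.

The optimum lies where 8x1 + 2x2 = 56 and 4x1 + 3x2 = 44.
Solving simultaneously gives x1 = 5, x2 = 8.

x1 = 5, x2 = 8, minimum C = 459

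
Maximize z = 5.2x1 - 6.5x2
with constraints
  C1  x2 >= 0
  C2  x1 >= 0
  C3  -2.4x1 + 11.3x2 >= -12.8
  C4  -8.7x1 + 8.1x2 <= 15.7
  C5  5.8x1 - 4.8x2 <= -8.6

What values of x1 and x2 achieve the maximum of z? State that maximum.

x1 = 0, x2 = 43/24, maximum z = -559/48

Vertices and z = 5.2x1 - 6.5x2:
  (0, 157/81) → z = -2041/162
  (0, 43/24) → z = -559/48
  (95/87, 28/9) → z = -3796/261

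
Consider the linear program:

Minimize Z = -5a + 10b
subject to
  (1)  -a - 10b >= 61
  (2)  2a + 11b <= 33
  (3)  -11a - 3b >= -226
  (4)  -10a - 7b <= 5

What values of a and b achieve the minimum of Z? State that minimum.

Corner points and Z = -5a + 10b:
  (2443/107, -897/107) → Z = -21185/107
  (377/93, -605/93) → Z = -2645/31
  (1597/47, -2315/47) → Z = -31135/47

a = 1597/47, b = -2315/47, minimum Z = -31135/47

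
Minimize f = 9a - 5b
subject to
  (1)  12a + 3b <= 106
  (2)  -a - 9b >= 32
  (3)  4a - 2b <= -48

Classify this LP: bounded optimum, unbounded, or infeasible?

From the feasible point (-248/19, -40/19), moving in the direction (-9, 1) keeps every constraint satisfied while f decreases without bound.

unbounded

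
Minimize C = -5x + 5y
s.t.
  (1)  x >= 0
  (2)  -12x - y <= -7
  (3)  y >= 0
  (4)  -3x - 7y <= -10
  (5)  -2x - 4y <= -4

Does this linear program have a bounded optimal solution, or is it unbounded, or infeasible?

unbounded

From the feasible point (0, 7), moving in the direction (1, 0) keeps every constraint satisfied while C decreases without bound.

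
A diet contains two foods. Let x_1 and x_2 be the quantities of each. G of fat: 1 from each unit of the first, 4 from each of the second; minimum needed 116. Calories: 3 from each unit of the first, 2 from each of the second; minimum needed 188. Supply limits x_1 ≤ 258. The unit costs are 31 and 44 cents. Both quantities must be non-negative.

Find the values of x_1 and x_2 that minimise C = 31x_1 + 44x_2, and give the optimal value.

x_1 = 52, x_2 = 16, minimum C = 2316

Corner points and C = 31x_1 + 44x_2:
  (0, 94) → C = 4136
  (116, 0) → C = 3596
  (258, 0) → C = 7998
  (52, 16) → C = 2316
The feasible region is unbounded (it extends along (0, 1)), but C strictly increases along every unbounded feasible direction, so there is no improving ray and the minimum is attained at a vertex.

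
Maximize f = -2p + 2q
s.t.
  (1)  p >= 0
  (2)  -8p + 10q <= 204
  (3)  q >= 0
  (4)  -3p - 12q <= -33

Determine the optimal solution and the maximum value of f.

p = 0, q = 102/5, maximum f = 204/5

Corner points and f = -2p + 2q:
  (0, 102/5) → f = 204/5
  (0, 11/4) → f = 11/2
  (11, 0) → f = -22
The feasible region is unbounded (it extends along (5, 4), (1, 0)), but f strictly decreases along every unbounded feasible direction, so there is no improving ray and the maximum is attained at a vertex.

The optimum lies where p = 0 and -8p + 10q = 204.
Solving simultaneously gives p = 0, q = 102/5.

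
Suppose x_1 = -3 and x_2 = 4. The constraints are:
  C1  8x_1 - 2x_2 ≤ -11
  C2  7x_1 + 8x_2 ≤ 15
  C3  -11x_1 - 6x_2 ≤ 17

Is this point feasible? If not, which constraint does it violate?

C1: -32 ≤ -11 ✓
C2: 11 ≤ 15 ✓
C3: 9 ≤ 17 ✓

feasible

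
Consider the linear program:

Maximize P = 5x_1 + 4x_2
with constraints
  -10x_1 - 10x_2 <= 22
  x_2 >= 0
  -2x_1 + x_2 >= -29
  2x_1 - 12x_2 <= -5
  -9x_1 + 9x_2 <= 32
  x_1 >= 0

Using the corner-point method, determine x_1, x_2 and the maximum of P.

x_1 = 293/9, x_2 = 325/9, maximum P = 2765/9

Corner points and P = 5x_1 + 4x_2:
  (353/22, 34/11) → P = 2037/22
  (293/9, 325/9) → P = 2765/9
  (0, 5/12) → P = 5/3
  (0, 32/9) → P = 128/9

The binding constraints are -2x_1 + x_2 = -29 and -9x_1 + 9x_2 = 32.
Solving simultaneously gives x_1 = 293/9, x_2 = 325/9.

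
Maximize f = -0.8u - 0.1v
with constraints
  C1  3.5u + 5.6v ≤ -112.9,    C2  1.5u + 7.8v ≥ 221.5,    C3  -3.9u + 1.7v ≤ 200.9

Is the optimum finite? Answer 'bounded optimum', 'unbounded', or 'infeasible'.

infeasible

The boundaries 3.5u + 5.6v = -112.9 and 1.5u + 7.8v = 221.5 meet at (-106051/945, 9446/189), but that point violates -3.9u + 1.7v ≤ 200.9. Every candidate vertex is excluded by some other constraint, so the feasible region is empty.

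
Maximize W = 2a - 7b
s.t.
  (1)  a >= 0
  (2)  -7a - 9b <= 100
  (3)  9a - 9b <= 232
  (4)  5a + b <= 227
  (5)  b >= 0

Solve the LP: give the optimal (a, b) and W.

The optimum lies where 9a - 9b = 232 and b = 0.
Solving simultaneously gives a = 232/9, b = 0.

a = 232/9, b = 0, maximum W = 464/9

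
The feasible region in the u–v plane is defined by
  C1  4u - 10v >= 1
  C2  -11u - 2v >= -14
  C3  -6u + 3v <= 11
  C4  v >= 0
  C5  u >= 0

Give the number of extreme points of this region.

3

The feasible vertices (each the meet of two boundaries and inside every other half-plane) are:
  (71/59, 45/118)
  (1/4, 0)
  (14/11, 0)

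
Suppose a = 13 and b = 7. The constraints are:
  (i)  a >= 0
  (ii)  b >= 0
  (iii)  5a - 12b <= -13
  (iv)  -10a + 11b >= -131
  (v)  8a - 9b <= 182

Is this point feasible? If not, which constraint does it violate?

(i): 13 ≥ 0 ✓
(ii): 7 ≥ 0 ✓
(iii): -19 ≤ -13 ✓
(iv): -53 ≥ -131 ✓
(v): 41 ≤ 182 ✓

feasible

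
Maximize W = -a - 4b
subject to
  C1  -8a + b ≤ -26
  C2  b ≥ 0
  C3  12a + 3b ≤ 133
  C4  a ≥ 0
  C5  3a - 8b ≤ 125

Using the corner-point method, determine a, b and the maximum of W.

a = 13/4, b = 0, maximum W = -13/4

Feasible corners and W = -a - 4b:
  (13/4, 0) → W = -13/4
  (211/36, 188/9) → W = -1073/12
  (133/12, 0) → W = -133/12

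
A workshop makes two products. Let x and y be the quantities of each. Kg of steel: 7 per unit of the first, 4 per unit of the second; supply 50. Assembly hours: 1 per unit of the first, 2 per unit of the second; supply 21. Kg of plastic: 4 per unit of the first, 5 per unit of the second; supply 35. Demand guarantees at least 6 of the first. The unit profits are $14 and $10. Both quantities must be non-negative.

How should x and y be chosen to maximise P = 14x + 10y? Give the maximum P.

x = 6, y = 2, maximum P = 104

Vertices and P = 14x + 10y:
  (50/7, 0) → P = 100
  (6, 0) → P = 84
  (6, 2) → P = 104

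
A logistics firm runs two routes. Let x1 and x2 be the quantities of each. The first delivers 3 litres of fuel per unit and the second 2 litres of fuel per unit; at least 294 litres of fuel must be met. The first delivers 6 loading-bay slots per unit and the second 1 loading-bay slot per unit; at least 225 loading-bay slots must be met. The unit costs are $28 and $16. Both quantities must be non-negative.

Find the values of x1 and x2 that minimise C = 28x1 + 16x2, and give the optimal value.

Feasible corners and C = 28x1 + 16x2:
  (0, 225) → C = 3600
  (98, 0) → C = 2744
  (52/3, 121) → C = 7264/3
The feasible region is unbounded (it extends along (0, 1), (1, 0)), but C strictly increases along every unbounded feasible direction, so there is no improving ray and the minimum is attained at a vertex.

The optimum lies where 3x1 + 2x2 = 294 and 6x1 + x2 = 225.
Solving simultaneously gives x1 = 52/3, x2 = 121.

x1 = 52/3, x2 = 121, minimum C = 7264/3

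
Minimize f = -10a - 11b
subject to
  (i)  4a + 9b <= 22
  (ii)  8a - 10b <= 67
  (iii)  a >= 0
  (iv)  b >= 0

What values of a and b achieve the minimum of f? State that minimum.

Vertices and f = -10a - 11b:
  (0, 22/9) → f = -242/9
  (11/2, 0) → f = -55
  (0, 0) → f = 0

The optimum lies where 4a + 9b = 22 and b = 0.
Solving simultaneously gives a = 11/2, b = 0.

a = 11/2, b = 0, minimum f = -55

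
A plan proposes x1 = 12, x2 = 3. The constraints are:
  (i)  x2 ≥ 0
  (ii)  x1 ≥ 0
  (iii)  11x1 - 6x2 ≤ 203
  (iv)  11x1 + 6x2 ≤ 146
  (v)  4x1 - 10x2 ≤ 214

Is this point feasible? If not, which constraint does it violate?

Constraint (iv): 11x1 + 6x2 = 150, which is not ≤ 146. All other constraints are satisfied.

not feasible — violates (iv)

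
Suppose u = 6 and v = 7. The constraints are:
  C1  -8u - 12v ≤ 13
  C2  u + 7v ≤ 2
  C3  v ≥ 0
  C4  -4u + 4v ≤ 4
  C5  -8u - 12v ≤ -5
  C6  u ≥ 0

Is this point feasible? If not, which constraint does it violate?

not feasible — violates C2

Constraint C2: u + 7v = 55, which is not ≤ 2. All other constraints are satisfied.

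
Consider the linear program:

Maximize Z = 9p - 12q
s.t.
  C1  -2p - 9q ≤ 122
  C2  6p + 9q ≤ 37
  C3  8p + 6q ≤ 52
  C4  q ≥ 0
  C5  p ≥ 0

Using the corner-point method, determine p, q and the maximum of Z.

p = 37/6, q = 0, maximum Z = 111/2

Feasible corners and Z = 9p - 12q:
  (37/6, 0) → Z = 111/2
  (0, 37/9) → Z = -148/3
  (0, 0) → Z = 0

At the optimal vertex, 6p + 9q = 37 and q = 0.
Solving simultaneously gives p = 37/6, q = 0.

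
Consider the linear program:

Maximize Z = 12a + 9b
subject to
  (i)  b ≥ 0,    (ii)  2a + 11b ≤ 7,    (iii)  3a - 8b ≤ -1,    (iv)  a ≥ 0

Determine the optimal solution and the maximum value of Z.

a = 45/49, b = 23/49, maximum Z = 747/49

Extreme points and Z = 12a + 9b:
  (45/49, 23/49) → Z = 747/49
  (0, 7/11) → Z = 63/11
  (0, 1/8) → Z = 9/8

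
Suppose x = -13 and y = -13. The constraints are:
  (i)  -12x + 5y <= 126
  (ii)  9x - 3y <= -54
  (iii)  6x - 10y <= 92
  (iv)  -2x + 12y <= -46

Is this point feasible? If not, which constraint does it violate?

(i): 91 ≤ 126 ✓
(ii): -78 ≤ -54 ✓
(iii): 52 ≤ 92 ✓
(iv): -130 ≤ -46 ✓

feasible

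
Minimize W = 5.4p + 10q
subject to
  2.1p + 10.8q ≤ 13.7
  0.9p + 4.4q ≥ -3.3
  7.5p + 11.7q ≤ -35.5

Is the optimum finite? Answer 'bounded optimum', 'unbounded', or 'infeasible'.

Corner points and W = 5.4p + 10q:
  (-1199/6, 40.125) → W = -677.85
  (-6041/627, 1970/627) → W = -64607/3135
  (-11759/2247, 240/749) → W = -93831/3745
The feasible region has finitely many vertices and no improving ray; the minimum is -677.85 at (-1199/6, 40.125).

bounded optimum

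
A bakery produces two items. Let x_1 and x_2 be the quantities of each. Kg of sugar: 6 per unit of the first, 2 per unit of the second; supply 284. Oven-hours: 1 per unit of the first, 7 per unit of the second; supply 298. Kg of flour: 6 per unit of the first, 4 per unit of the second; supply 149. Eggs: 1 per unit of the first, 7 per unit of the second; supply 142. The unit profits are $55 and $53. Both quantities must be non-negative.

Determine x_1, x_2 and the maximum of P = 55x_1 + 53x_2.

x_1 = 25/2, x_2 = 37/2, maximum P = 1668

Extreme points and P = 55x_1 + 53x_2:
  (0, 0) → P = 0
  (0, 142/7) → P = 7526/7
  (149/6, 0) → P = 8195/6
  (25/2, 37/2) → P = 1668

The optimum lies where 6x_1 + 4x_2 = 149 and x_1 + 7x_2 = 142.
Solving simultaneously gives x_1 = 25/2, x_2 = 37/2.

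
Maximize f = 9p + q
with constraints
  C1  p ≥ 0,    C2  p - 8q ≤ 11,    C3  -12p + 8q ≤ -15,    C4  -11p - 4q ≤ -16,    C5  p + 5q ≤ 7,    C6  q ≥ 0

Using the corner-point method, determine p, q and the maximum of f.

p = 7, q = 0, maximum f = 63

Extreme points and f = 9p + q:
  (47/34, 27/136) → f = 1719/136
  (131/68, 69/68) → f = 312/17
  (16/11, 0) → f = 144/11
  (7, 0) → f = 63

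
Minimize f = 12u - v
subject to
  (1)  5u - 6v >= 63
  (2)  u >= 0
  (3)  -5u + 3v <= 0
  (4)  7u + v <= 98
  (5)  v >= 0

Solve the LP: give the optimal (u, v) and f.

u = 63/5, v = 0, minimum f = 756/5

Vertices and f = 12u - v:
  (651/47, 49/47) → f = 7763/47
  (63/5, 0) → f = 756/5
  (14, 0) → f = 168

The binding constraints are 5u - 6v = 63 and v = 0.
Solving simultaneously gives u = 63/5, v = 0.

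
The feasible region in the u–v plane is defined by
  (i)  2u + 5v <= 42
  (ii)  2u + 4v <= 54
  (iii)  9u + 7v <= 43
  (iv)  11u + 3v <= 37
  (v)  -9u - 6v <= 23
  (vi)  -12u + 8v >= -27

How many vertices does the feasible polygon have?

The feasible vertices (each the meet of two boundaries and inside every other half-plane) are:
  (-79/31, 292/31)
  (-367/33, 424/33)
  (13/5, 14/5)
  (377/124, 147/124)
  (-11/72, -173/48)

5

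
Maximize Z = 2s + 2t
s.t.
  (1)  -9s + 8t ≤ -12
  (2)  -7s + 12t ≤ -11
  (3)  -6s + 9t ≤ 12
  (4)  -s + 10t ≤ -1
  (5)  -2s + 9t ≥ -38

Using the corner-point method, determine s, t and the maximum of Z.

s = 371/11, t = 36/11, maximum Z = 74

Extreme points and Z = 2s + 2t:
  (14/13, -15/52) → Z = 41/26
  (-196/65, -318/65) → Z = -1028/65
  (49/29, 2/29) → Z = 102/29
  (371/11, 36/11) → Z = 74

At the optimal vertex, -s + 10t = -1 and -2s + 9t = -38.
Solving simultaneously gives s = 371/11, t = 36/11.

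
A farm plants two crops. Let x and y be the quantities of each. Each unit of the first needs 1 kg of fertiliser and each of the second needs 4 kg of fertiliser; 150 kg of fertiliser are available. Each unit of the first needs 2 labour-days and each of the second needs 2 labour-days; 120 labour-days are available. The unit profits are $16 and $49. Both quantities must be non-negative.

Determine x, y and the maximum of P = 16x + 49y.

x = 30, y = 30, maximum P = 1950

Vertices and P = 16x + 49y:
  (0, 0) → P = 0
  (0, 75/2) → P = 3675/2
  (60, 0) → P = 960
  (30, 30) → P = 1950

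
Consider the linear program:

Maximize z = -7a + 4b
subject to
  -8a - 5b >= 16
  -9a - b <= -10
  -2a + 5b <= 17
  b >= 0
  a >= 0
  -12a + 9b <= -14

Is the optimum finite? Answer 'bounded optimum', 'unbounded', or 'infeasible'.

The boundaries -8a - 5b = 16 and -9a - b = -10 meet at (66/37, -224/37), but that point violates b ≥ 0. Every candidate vertex is excluded by some other constraint, so the feasible region is empty.

infeasible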